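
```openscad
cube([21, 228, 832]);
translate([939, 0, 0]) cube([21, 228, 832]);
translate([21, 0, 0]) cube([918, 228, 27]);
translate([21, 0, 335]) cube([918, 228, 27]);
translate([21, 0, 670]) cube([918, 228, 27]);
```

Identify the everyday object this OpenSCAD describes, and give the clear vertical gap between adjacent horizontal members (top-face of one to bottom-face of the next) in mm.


A bookshelf. The clear shelf gap is 308 mm.

Two tall side panels with 3 horizontal boards between them — a bookshelf. The first two shelf undersides are at z = 0 and z = 335; with shelf thickness 27, the clear gap is 335 − 0 − 27 = 308 mm.


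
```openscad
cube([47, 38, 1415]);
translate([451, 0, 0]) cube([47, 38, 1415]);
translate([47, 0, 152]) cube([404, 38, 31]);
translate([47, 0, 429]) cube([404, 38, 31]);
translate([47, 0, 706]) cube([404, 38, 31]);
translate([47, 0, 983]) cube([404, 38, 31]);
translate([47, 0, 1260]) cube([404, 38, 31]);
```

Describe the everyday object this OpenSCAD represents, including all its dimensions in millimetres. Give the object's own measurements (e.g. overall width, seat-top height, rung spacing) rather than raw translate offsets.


A straight ladder. Two 47×38 mm vertical rails, 1415 mm tall, stand 498 mm apart (outside-to-outside) with their front faces coplanar on the −y side. 5 rungs, each 38 mm deep and 31 mm tall, span between the inner faces of the rails, front faces flush with the rails. The lowest rung's underside is at z = 152 mm and rungs are spaced 277 mm apart (underside to underside).


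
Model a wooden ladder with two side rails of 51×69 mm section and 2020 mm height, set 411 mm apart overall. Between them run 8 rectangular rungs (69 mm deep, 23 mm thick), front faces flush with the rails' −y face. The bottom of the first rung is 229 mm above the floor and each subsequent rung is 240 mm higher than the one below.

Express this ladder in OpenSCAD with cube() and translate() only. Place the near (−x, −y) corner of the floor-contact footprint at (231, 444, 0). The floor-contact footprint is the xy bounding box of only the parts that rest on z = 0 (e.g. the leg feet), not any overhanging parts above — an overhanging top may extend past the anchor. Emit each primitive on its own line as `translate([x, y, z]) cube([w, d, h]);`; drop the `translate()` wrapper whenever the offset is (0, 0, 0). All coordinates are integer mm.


// rung span = 411 - 2*51 = 309
// rung[k] z = 229 + k*240
translate([231, 444, 0]) cube([51, 69, 2020]);
translate([591, 444, 0]) cube([51, 69, 2020]);
translate([282, 444, 229]) cube([309, 69, 23]);
translate([282, 444, 469]) cube([309, 69, 23]);
translate([282, 444, 709]) cube([309, 69, 23]);
translate([282, 444, 949]) cube([309, 69, 23]);
translate([282, 444, 1189]) cube([309, 69, 23]);
translate([282, 444, 1429]) cube([309, 69, 23]);
translate([282, 444, 1669]) cube([309, 69, 23]);
translate([282, 444, 1909]) cube([309, 69, 23]);


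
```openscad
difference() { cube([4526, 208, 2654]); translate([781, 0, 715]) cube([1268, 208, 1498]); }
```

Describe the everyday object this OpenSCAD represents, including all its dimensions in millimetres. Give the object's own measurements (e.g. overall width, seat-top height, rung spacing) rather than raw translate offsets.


A wall 4526 mm long (x), 208 mm thick (y), 2654 mm tall, with a rectangular window opening cut through it. The opening is 1268 mm wide and 1498 mm tall; its sill is at z = 715 mm and its near (−x) edge is 781 mm from the wall's −x end. The opening passes through the full wall thickness.


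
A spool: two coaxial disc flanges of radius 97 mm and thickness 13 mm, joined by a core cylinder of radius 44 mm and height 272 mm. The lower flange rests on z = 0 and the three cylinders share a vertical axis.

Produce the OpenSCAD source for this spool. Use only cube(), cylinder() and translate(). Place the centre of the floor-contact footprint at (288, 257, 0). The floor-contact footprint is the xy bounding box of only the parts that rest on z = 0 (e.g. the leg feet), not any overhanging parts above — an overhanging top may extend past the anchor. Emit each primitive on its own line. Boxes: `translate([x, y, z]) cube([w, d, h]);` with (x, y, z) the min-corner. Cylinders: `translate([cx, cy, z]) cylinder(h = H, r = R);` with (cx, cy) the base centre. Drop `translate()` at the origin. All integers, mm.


translate([288, 257, 0]) cylinder(h = 13, r = 97);
translate([288, 257, 13]) cylinder(h = 272, r = 44);
translate([288, 257, 285]) cylinder(h = 13, r = 97);


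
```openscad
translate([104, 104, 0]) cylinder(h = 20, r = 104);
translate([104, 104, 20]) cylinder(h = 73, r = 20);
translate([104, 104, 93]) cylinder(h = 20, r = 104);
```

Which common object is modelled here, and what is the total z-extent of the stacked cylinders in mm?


A spool. The overall height is 113 mm.

Three coaxial cylinders, large–small–large — a spool. Two 20 mm flanges and a 73 mm core give 20 + 73 + 20 = 113 mm.


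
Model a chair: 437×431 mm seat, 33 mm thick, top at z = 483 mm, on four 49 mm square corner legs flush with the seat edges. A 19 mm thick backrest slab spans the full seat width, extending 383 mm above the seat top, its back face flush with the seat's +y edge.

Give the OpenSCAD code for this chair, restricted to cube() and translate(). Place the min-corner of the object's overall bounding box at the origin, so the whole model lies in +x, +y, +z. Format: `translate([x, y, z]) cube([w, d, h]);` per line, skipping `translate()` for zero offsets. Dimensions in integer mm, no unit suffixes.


// leg_h = 483 - 33 = 450
translate([0, 0, 450]) cube([437, 431, 33]);
cube([49, 49, 450]);
translate([388, 0, 0]) cube([49, 49, 450]);
translate([0, 382, 0]) cube([49, 49, 450]);
translate([388, 382, 0]) cube([49, 49, 450]);
translate([0, 412, 483]) cube([437, 19, 383]);


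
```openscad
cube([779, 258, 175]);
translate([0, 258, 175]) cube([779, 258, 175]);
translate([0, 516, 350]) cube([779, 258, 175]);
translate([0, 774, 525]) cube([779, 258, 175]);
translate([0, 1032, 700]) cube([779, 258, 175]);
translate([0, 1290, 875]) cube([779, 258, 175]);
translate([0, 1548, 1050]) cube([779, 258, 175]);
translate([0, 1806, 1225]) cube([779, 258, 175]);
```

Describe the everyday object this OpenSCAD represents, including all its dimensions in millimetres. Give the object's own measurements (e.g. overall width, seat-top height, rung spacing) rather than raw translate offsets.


A straight staircase of 8 solid steps. Each step is 779 mm wide (x), 258 mm deep (y, the going) and 175 mm tall (the rise). The first step rests on the floor; each subsequent step sits one going further in +y and one rise higher in +z, directly behind and above the previous step with no overlap.


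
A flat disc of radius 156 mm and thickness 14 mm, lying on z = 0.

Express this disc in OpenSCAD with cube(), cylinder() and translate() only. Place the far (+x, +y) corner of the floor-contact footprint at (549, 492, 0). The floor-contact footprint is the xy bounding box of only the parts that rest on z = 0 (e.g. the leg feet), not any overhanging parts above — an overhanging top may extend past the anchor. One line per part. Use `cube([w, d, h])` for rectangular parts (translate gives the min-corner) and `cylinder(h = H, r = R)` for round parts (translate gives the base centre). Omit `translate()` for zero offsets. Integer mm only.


translate([393, 336, 0]) cylinder(h = 14, r = 156);


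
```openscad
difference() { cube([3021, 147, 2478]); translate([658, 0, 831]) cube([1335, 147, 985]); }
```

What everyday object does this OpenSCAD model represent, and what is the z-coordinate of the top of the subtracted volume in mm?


A wall with a window opening. The window head height is 1816 mm.

A wall with a rectangular opening subtracted — a window. Sill at z = 831, opening 985 mm tall, so the head is at 831 + 985 = 1816 mm.


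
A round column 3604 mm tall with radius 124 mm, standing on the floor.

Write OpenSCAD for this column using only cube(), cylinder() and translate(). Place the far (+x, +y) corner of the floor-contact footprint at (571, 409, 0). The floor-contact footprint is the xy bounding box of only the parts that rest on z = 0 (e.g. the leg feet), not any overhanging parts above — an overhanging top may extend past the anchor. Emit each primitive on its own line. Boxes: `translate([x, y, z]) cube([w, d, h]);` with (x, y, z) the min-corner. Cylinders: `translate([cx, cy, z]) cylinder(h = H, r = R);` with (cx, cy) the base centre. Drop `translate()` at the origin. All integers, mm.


translate([447, 285, 0]) cylinder(h = 3604, r = 124);


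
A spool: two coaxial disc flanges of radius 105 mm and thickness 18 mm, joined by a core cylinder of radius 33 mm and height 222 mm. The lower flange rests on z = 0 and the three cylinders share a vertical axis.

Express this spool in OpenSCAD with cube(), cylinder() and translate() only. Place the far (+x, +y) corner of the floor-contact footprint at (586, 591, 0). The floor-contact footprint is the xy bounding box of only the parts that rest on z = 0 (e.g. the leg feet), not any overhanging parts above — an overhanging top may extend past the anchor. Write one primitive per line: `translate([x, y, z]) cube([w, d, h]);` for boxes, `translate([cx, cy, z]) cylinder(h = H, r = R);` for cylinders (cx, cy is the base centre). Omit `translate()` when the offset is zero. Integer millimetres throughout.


translate([481, 486, 0]) cylinder(h = 18, r = 105);
translate([481, 486, 18]) cylinder(h = 222, r = 33);
translate([481, 486, 240]) cylinder(h = 18, r = 105);


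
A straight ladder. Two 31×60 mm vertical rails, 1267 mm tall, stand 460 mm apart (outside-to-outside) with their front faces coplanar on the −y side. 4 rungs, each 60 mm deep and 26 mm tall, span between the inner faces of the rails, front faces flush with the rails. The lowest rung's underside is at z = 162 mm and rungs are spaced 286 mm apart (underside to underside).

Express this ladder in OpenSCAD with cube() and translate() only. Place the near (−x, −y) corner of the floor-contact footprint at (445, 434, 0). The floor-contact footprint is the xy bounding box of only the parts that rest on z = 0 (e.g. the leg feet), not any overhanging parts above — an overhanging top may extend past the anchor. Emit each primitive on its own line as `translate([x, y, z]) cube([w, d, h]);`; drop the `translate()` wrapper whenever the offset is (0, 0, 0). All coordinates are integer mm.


// rung span = 460 - 2*31 = 398
// rung[k] z = 162 + k*286
translate([445, 434, 0]) cube([31, 60, 1267]);
translate([874, 434, 0]) cube([31, 60, 1267]);
translate([476, 434, 162]) cube([398, 60, 26]);
translate([476, 434, 448]) cube([398, 60, 26]);
translate([476, 434, 734]) cube([398, 60, 26]);
translate([476, 434, 1020]) cube([398, 60, 26]);


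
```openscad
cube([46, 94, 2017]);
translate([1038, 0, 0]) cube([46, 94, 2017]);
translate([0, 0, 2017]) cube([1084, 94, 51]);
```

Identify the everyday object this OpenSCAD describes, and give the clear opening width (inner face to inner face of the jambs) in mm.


A door frame. The clear opening width is 992 mm.

Two 2017 mm tall posts with a header on top — a door frame. The left jamb is 46 mm wide at x = 0; the right jamb starts at x = 1038. The clear opening is 1038 − 46 = 992 mm.


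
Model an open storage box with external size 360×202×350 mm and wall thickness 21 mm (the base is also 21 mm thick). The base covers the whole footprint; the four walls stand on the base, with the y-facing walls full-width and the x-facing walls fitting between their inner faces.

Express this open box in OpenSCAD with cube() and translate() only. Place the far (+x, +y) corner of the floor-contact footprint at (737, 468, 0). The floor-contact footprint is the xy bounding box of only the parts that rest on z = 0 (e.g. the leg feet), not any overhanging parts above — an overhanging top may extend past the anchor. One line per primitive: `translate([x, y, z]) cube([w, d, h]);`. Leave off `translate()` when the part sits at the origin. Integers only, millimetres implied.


translate([377, 266, 0]) cube([360, 202, 21]);
translate([377, 266, 21]) cube([360, 21, 329]);
translate([377, 447, 21]) cube([360, 21, 329]);
translate([377, 287, 21]) cube([21, 160, 329]);
translate([716, 287, 21]) cube([21, 160, 329]);


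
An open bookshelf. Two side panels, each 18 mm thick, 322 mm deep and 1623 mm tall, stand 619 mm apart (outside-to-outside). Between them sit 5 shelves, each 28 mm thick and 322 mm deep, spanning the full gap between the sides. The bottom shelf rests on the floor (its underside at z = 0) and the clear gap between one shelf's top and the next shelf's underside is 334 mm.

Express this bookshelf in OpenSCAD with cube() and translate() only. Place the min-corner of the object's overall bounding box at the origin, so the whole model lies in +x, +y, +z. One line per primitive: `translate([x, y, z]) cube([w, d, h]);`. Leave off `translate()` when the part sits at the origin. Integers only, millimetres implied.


cube([18, 322, 1623]);
translate([601, 0, 0]) cube([18, 322, 1623]);
translate([18, 0, 0]) cube([583, 322, 28]);
translate([18, 0, 362]) cube([583, 322, 28]);
translate([18, 0, 724]) cube([583, 322, 28]);
translate([18, 0, 1086]) cube([583, 322, 28]);
translate([18, 0, 1448]) cube([583, 322, 28]);


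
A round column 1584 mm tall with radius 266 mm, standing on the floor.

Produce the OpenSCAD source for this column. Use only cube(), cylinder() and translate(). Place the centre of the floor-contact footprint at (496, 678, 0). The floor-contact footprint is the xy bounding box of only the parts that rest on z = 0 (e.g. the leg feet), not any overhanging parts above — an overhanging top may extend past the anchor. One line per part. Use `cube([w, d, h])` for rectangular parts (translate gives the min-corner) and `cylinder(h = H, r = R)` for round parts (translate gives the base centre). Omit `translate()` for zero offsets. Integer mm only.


translate([496, 678, 0]) cylinder(h = 1584, r = 266);


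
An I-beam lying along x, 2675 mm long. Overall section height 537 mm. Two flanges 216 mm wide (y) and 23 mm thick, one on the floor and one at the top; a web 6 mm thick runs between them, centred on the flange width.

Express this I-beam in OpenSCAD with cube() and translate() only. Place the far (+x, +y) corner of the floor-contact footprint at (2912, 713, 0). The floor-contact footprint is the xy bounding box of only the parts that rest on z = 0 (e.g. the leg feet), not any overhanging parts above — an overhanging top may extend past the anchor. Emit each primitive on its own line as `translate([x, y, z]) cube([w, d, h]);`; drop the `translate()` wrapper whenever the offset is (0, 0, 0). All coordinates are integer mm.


translate([237, 497, 0]) cube([2675, 216, 23]);
translate([237, 602, 23]) cube([2675, 6, 491]);
translate([237, 497, 514]) cube([2675, 216, 23]);


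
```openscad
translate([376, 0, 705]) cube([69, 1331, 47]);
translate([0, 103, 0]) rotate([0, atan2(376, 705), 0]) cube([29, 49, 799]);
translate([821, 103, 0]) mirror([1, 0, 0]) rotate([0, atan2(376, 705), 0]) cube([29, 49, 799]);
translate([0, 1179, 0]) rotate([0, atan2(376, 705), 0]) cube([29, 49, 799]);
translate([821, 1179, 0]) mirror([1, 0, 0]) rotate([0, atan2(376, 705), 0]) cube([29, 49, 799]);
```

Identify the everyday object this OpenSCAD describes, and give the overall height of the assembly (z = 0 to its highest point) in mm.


A sawhorse. The overall height is 752 mm.

A beam across two mirrored pairs of raked legs — a sawhorse. The beam's underside is at z = 705 (matching the legs' vertical rise in atan2(376, 705)) and the beam is 47 mm tall, so its top is at 705 + 47 = 752 mm. The raked legs top out at the beam's underside, so that is the highest point.


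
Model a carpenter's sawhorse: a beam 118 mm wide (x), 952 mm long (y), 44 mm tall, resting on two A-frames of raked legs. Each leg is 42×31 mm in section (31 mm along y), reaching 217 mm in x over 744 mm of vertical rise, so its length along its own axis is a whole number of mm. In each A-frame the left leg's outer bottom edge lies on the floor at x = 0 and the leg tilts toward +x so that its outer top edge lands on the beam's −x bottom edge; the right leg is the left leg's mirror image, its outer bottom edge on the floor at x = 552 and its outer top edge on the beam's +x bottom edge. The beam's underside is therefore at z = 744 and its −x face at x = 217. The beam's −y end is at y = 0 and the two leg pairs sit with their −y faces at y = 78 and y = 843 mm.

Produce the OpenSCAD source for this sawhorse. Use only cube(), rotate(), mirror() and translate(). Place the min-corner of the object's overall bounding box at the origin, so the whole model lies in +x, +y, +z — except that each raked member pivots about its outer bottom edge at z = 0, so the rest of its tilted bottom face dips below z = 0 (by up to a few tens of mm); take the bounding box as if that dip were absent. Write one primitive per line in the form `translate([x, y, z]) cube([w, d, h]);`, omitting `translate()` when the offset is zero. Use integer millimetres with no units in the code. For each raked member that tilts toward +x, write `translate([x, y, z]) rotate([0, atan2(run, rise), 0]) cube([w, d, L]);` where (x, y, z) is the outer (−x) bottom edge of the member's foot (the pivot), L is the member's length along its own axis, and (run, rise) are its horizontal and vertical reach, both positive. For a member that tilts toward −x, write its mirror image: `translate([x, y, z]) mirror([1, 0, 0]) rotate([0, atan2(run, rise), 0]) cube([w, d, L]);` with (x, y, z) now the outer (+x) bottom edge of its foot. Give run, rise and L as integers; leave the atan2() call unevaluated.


translate([217, 0, 744]) cube([118, 952, 44]);
translate([0, 78, 0]) rotate([0, atan2(217, 744), 0]) cube([42, 31, 775]);
translate([552, 78, 0]) mirror([1, 0, 0]) rotate([0, atan2(217, 744), 0]) cube([42, 31, 775]);
translate([0, 843, 0]) rotate([0, atan2(217, 744), 0]) cube([42, 31, 775]);
translate([552, 843, 0]) mirror([1, 0, 0]) rotate([0, atan2(217, 744), 0]) cube([42, 31, 775]);


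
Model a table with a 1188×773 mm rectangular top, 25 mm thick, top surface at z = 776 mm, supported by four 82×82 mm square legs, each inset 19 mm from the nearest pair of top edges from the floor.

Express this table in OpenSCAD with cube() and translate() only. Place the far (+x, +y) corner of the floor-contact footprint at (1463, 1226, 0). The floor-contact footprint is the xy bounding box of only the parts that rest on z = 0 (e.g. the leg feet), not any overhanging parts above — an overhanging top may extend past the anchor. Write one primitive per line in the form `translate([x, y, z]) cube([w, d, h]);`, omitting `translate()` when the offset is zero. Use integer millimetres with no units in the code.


translate([294, 472, 751]) cube([1188, 773, 25]);
translate([313, 491, 0]) cube([82, 82, 751]);
translate([1381, 491, 0]) cube([82, 82, 751]);
translate([313, 1144, 0]) cube([82, 82, 751]);
translate([1381, 1144, 0]) cube([82, 82, 751]);


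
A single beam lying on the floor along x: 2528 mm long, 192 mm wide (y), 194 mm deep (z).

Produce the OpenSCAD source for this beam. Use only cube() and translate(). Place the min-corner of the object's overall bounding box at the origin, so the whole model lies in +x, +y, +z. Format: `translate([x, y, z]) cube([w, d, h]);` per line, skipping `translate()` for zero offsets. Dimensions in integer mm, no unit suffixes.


cube([2528, 192, 194]);


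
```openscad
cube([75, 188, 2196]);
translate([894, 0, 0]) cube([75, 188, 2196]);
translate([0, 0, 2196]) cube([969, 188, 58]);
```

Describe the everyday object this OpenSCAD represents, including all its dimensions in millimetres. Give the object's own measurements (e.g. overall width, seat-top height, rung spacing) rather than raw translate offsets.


A door frame. The clear opening is 819 mm wide and 2196 mm high. Two 75 mm wide jambs, 188 mm deep, stand either side of the opening from the floor to the top of the opening. A 58 mm thick head sits across the top of both jambs, spanning the full outside width of the frame.


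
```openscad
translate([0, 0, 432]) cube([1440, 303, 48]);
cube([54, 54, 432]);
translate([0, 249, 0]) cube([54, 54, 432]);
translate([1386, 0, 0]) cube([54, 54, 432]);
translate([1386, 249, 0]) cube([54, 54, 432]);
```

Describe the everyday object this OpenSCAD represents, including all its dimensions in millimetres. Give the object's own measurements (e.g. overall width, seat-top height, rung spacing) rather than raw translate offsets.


A long wooden bench with a 1440 mm (x) × 303 mm (y) seat, 48 mm thick, its top surface 480 mm above the floor. Four 54 mm square legs at the seat corners, flush with the edges, run from z = 0 to the seat underside.


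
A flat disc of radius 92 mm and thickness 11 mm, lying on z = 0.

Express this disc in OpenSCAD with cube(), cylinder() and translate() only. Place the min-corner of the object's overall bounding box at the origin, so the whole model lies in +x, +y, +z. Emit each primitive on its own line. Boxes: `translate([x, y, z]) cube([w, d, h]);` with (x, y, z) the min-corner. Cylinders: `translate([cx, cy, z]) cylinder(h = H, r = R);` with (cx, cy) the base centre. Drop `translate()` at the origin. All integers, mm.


translate([92, 92, 0]) cylinder(h = 11, r = 92);


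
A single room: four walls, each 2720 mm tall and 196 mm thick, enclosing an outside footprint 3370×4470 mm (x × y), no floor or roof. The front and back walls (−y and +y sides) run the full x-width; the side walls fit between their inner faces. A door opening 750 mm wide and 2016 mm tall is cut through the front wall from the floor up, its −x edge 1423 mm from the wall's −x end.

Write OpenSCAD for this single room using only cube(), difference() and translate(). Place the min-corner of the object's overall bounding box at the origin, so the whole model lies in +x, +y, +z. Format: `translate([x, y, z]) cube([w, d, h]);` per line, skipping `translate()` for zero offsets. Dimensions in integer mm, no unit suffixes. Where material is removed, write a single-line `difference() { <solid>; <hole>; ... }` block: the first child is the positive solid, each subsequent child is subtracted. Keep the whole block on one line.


difference() { cube([3370, 196, 2720]); translate([1423, 0, 0]) cube([750, 196, 2016]); }
translate([0, 4274, 0]) cube([3370, 196, 2720]);
translate([0, 196, 0]) cube([196, 4078, 2720]);
translate([3174, 196, 0]) cube([196, 4078, 2720]);


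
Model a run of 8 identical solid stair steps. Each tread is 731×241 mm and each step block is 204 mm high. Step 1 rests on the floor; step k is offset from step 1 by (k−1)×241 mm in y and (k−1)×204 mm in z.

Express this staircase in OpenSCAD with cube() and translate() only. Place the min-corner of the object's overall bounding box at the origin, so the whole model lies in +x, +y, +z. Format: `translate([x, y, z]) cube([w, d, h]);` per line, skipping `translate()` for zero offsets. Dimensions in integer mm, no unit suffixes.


cube([731, 241, 204]);
translate([0, 241, 204]) cube([731, 241, 204]);
translate([0, 482, 408]) cube([731, 241, 204]);
translate([0, 723, 612]) cube([731, 241, 204]);
translate([0, 964, 816]) cube([731, 241, 204]);
translate([0, 1205, 1020]) cube([731, 241, 204]);
translate([0, 1446, 1224]) cube([731, 241, 204]);
translate([0, 1687, 1428]) cube([731, 241, 204]);


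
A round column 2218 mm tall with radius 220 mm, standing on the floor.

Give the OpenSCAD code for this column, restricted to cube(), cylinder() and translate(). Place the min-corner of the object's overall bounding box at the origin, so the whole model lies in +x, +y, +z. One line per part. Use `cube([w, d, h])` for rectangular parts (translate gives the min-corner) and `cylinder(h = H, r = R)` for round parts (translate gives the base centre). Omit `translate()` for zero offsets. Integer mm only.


translate([220, 220, 0]) cylinder(h = 2218, r = 220);


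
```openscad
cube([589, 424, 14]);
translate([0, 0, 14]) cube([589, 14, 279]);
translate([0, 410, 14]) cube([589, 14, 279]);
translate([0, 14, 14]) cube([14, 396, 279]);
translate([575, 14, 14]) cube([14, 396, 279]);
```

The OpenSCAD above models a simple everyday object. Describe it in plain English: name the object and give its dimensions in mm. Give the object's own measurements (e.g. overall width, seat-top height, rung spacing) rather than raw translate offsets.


An open-topped rectangular box: outside dimensions 589×424×293 mm, with a uniform wall and base thickness of 14 mm. The base is a full 589×424 slab on the floor; four walls sit on top of the base. The front and back walls (the −y and +y sides) span the full width; the two side walls fit between them.


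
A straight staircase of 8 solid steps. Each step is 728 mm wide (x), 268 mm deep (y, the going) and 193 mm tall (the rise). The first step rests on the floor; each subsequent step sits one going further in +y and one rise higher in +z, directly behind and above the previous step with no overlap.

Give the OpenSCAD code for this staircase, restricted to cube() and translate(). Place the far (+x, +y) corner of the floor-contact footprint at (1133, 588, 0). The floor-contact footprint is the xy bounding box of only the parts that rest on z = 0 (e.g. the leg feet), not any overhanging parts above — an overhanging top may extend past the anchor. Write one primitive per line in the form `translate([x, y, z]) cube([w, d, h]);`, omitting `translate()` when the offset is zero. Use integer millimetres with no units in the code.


translate([405, 320, 0]) cube([728, 268, 193]);
translate([405, 588, 193]) cube([728, 268, 193]);
translate([405, 856, 386]) cube([728, 268, 193]);
translate([405, 1124, 579]) cube([728, 268, 193]);
translate([405, 1392, 772]) cube([728, 268, 193]);
translate([405, 1660, 965]) cube([728, 268, 193]);
translate([405, 1928, 1158]) cube([728, 268, 193]);
translate([405, 2196, 1351]) cube([728, 268, 193]);


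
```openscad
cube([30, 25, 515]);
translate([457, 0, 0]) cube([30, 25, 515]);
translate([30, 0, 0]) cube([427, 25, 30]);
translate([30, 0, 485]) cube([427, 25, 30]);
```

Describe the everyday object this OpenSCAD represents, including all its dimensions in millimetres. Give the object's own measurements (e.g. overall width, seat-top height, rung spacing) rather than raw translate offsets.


A rectangular picture frame lying in the x–z plane (depth along y). The opening is 427 mm wide (x) by 455 mm tall (z), surrounded by a border 30 mm wide on all four sides. The frame is 25 mm deep and is made of two full-height vertical stiles with two horizontal rails fitted between them.


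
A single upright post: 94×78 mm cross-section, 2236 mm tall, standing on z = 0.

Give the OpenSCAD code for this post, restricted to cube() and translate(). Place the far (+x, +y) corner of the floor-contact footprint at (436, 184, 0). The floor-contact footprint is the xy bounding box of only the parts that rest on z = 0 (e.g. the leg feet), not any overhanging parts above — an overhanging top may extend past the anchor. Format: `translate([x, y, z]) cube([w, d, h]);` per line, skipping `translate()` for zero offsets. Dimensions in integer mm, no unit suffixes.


translate([342, 106, 0]) cube([94, 78, 2236]);


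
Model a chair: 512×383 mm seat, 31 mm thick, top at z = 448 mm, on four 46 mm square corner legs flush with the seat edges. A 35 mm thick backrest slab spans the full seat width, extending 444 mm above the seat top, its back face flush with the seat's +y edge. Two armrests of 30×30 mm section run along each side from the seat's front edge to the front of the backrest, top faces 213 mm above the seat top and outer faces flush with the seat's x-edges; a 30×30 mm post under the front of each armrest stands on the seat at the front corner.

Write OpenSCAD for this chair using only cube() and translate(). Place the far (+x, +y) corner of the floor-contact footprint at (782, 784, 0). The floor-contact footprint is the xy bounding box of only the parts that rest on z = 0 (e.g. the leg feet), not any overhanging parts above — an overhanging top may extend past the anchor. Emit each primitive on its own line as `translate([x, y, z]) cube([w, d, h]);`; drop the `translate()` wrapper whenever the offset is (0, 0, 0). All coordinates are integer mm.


translate([270, 401, 417]) cube([512, 383, 31]);
translate([270, 401, 0]) cube([46, 46, 417]);
translate([736, 401, 0]) cube([46, 46, 417]);
translate([270, 738, 0]) cube([46, 46, 417]);
translate([736, 738, 0]) cube([46, 46, 417]);
translate([270, 749, 448]) cube([512, 35, 444]);
translate([270, 401, 631]) cube([30, 348, 30]);
translate([752, 401, 631]) cube([30, 348, 30]);
translate([270, 401, 448]) cube([30, 30, 183]);
translate([752, 401, 448]) cube([30, 30, 183]);


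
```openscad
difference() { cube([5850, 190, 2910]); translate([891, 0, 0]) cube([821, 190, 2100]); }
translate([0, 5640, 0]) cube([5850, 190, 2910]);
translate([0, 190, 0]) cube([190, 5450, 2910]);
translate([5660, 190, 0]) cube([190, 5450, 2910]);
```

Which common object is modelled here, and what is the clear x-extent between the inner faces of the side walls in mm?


A single room. The interior width is 5470 mm.

Four walls enclosing a rectangle with a door in the front wall — a room. Outside width 5850 minus two 190 mm walls gives 5470 mm.


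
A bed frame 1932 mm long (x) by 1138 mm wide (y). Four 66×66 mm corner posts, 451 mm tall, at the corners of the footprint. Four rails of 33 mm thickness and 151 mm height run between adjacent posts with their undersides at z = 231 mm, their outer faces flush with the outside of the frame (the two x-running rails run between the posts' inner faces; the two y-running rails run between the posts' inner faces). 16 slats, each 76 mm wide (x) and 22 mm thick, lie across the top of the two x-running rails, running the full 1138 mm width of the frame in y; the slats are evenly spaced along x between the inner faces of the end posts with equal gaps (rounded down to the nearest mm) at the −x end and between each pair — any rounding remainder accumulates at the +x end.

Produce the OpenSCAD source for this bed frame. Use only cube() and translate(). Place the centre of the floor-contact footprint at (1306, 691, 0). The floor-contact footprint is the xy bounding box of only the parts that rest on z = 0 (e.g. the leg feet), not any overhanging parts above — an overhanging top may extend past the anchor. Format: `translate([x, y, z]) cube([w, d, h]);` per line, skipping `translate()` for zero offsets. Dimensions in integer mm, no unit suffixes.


// slat z = rail_z + rail_h = 231 + 151 = 382
// slat gap = ⌊(1800 − 16·76) / 17⌋ = 34
translate([340, 122, 0]) cube([66, 66, 451]);
translate([340, 1194, 0]) cube([66, 66, 451]);
translate([2206, 122, 0]) cube([66, 66, 451]);
translate([2206, 1194, 0]) cube([66, 66, 451]);
translate([406, 122, 231]) cube([1800, 33, 151]);
translate([406, 1227, 231]) cube([1800, 33, 151]);
translate([340, 188, 231]) cube([33, 1006, 151]);
translate([2239, 188, 231]) cube([33, 1006, 151]);
translate([440, 122, 382]) cube([76, 1138, 22]);
translate([550, 122, 382]) cube([76, 1138, 22]);
translate([660, 122, 382]) cube([76, 1138, 22]);
translate([770, 122, 382]) cube([76, 1138, 22]);
translate([880, 122, 382]) cube([76, 1138, 22]);
translate([990, 122, 382]) cube([76, 1138, 22]);
translate([1100, 122, 382]) cube([76, 1138, 22]);
translate([1210, 122, 382]) cube([76, 1138, 22]);
translate([1320, 122, 382]) cube([76, 1138, 22]);
translate([1430, 122, 382]) cube([76, 1138, 22]);
translate([1540, 122, 382]) cube([76, 1138, 22]);
translate([1650, 122, 382]) cube([76, 1138, 22]);
translate([1760, 122, 382]) cube([76, 1138, 22]);
translate([1870, 122, 382]) cube([76, 1138, 22]);
translate([1980, 122, 382]) cube([76, 1138, 22]);
translate([2090, 122, 382]) cube([76, 1138, 22]);


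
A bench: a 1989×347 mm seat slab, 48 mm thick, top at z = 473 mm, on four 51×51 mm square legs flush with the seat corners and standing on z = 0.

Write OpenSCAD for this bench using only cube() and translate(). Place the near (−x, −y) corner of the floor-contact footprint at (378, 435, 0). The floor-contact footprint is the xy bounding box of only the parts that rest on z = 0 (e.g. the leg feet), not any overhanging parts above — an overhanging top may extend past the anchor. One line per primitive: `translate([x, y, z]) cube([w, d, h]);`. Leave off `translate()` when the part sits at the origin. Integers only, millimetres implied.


translate([378, 435, 425]) cube([1989, 347, 48]);
translate([378, 435, 0]) cube([51, 51, 425]);
translate([378, 731, 0]) cube([51, 51, 425]);
translate([2316, 435, 0]) cube([51, 51, 425]);
translate([2316, 731, 0]) cube([51, 51, 425]);


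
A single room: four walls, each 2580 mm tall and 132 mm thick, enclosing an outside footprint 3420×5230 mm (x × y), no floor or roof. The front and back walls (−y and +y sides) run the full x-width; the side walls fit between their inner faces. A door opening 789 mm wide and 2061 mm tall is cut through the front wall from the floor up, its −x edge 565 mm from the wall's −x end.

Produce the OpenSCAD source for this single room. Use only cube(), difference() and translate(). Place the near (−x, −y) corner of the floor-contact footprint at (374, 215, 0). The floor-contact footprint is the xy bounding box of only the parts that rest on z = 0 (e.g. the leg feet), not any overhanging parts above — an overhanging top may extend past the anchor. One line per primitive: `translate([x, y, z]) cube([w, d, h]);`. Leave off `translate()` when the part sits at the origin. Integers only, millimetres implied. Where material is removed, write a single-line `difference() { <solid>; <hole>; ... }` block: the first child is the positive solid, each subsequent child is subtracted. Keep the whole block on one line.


difference() { translate([374, 215, 0]) cube([3420, 132, 2580]); translate([939, 215, 0]) cube([789, 132, 2061]); }
translate([374, 5313, 0]) cube([3420, 132, 2580]);
translate([374, 347, 0]) cube([132, 4966, 2580]);
translate([3662, 347, 0]) cube([132, 4966, 2580]);


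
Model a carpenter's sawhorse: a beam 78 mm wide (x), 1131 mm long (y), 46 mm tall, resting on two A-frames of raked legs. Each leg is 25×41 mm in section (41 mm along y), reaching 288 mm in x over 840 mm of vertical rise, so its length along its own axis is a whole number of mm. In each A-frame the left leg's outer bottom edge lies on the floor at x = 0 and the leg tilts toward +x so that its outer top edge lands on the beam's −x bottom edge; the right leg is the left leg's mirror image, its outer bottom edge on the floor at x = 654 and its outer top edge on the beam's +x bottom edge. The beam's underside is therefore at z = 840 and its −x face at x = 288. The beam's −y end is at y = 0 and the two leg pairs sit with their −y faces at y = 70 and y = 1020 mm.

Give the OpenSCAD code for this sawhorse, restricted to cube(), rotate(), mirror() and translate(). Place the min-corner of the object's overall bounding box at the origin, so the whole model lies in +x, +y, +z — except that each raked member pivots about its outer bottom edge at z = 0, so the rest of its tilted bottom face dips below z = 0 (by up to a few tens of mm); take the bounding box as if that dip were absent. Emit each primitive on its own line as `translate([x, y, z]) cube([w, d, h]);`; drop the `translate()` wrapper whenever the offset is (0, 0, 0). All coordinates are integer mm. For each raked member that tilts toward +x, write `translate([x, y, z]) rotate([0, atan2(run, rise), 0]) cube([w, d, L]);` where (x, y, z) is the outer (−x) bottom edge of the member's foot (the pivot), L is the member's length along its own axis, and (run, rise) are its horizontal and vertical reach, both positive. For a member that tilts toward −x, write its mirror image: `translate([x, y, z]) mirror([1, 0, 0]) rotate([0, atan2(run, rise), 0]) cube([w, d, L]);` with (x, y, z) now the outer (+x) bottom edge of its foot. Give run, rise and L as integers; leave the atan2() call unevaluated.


// leg length = √(288² + 840²) = 888
// right-leg outer foot x = 2·288 + 78 = 654
// beam min-corner = (288, 0, 840)
translate([288, 0, 840]) cube([78, 1131, 46]);
translate([0, 70, 0]) rotate([0, atan2(288, 840), 0]) cube([25, 41, 888]);
translate([654, 70, 0]) mirror([1, 0, 0]) rotate([0, atan2(288, 840), 0]) cube([25, 41, 888]);
translate([0, 1020, 0]) rotate([0, atan2(288, 840), 0]) cube([25, 41, 888]);
translate([654, 1020, 0]) mirror([1, 0, 0]) rotate([0, atan2(288, 840), 0]) cube([25, 41, 888]);


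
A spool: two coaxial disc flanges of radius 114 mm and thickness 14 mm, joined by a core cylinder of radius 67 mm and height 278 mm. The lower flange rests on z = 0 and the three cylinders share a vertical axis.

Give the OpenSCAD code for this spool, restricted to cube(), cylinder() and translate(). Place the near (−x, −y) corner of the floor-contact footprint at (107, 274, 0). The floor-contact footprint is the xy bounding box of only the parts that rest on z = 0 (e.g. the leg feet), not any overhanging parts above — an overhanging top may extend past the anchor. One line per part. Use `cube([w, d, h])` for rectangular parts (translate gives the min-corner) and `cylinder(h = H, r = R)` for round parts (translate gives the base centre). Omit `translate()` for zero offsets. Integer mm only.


translate([221, 388, 0]) cylinder(h = 14, r = 114);
translate([221, 388, 14]) cylinder(h = 278, r = 67);
translate([221, 388, 292]) cylinder(h = 14, r = 114);


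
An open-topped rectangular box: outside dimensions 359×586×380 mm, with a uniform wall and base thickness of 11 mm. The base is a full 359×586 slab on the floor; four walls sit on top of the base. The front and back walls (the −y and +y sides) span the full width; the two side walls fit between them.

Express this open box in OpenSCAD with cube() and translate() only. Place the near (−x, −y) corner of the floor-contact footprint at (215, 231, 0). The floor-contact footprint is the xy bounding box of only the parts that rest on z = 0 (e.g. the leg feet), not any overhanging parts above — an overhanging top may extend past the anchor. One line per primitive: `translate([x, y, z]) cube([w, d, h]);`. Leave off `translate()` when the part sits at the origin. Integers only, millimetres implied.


translate([215, 231, 0]) cube([359, 586, 11]);
translate([215, 231, 11]) cube([359, 11, 369]);
translate([215, 806, 11]) cube([359, 11, 369]);
translate([215, 242, 11]) cube([11, 564, 369]);
translate([563, 242, 11]) cube([11, 564, 369]);


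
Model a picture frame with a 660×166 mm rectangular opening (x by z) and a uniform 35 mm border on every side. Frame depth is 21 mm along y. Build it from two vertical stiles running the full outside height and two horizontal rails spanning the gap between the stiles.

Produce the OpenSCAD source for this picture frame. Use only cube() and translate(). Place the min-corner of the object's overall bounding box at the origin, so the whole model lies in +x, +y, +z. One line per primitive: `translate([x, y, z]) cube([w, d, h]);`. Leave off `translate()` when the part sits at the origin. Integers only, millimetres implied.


cube([35, 21, 236]);
translate([695, 0, 0]) cube([35, 21, 236]);
translate([35, 0, 0]) cube([660, 21, 35]);
translate([35, 0, 201]) cube([660, 21, 35]);


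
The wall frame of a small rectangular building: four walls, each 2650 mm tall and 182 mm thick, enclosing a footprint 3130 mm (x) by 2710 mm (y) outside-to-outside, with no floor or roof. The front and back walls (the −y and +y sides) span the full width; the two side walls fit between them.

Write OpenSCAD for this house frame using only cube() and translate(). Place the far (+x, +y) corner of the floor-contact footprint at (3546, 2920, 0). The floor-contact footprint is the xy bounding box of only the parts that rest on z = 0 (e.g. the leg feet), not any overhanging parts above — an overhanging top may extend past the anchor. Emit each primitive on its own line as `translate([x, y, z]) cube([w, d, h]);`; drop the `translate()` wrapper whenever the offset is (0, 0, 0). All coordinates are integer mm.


translate([416, 210, 0]) cube([3130, 182, 2650]);
translate([416, 2738, 0]) cube([3130, 182, 2650]);
translate([416, 392, 0]) cube([182, 2346, 2650]);
translate([3364, 392, 0]) cube([182, 2346, 2650]);
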